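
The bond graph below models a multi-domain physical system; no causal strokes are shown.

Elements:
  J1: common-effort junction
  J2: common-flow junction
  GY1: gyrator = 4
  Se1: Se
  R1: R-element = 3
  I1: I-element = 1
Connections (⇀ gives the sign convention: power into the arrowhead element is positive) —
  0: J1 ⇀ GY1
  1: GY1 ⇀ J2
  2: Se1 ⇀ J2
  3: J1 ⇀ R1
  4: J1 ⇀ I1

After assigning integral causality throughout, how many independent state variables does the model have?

1  (I1 all integral)

b2 stroke→J2  (Se1 (Se) sets effort on bond)
b1 stroke→GY1  (only one flow-in slot at J2)
b0 stroke→GY1  (through GY1, causality inverts; strokes same side of GY1)
b4 stroke→I1  (prefer integral on I1)
b3 stroke→J1  (closing 0-jn rule on J1)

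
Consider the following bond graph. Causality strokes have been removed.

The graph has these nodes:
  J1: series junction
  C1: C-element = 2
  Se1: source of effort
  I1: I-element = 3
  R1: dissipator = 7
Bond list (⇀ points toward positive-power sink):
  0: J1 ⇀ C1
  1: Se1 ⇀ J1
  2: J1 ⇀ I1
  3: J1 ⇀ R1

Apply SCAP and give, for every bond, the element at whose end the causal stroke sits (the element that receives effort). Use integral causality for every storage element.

bond 1 stroke at J1  (Se1: effort source, stroke at far end)
bond 0 stroke at J1  (C1 outputs effort q/C1)
bond 2 stroke at I1  (I1: I, integral causality)
bond 3 stroke at J1  (common-f at J1 fixed by 2)

b0 |J1
b1 |J1
b2 |I1
b3 |J1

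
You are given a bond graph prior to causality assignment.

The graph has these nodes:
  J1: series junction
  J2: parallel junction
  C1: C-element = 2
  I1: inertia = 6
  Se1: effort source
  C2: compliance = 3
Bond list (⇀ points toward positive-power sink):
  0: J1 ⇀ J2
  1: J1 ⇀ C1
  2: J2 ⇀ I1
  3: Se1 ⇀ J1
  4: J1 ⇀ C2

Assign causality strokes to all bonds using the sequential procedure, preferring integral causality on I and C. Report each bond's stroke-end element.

#3 stroke at J1  (Se1 fixes effort; stroke away)
#1 stroke at J1  (C1 integral (e out))
#2 stroke at I1  (prefer integral on I1)
#0 stroke at J2  (only one effort-in slot at J2)
#4 stroke at J1  (J1: bond 0 brought flow, rest push out)

#0 |J2
#1 |J1
#2 |I1
#3 |J1
#4 |J1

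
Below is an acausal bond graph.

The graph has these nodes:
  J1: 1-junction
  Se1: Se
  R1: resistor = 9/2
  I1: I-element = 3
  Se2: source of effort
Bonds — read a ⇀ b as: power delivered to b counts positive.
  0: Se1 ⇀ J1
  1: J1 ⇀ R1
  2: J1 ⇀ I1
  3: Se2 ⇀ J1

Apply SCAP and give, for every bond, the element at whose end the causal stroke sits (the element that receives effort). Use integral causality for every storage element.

#0 stroke at J1
#1 stroke at J1
#2 stroke at I1
#3 stroke at J1

bond 0 →J1  (Se1: effort source, stroke at far end)
bond 3 →J1  (source Se2 imposes e)
bond 2 →I1  (prefer integral on I1)
bond 1 →J1  (J1 flow already set via bond 2)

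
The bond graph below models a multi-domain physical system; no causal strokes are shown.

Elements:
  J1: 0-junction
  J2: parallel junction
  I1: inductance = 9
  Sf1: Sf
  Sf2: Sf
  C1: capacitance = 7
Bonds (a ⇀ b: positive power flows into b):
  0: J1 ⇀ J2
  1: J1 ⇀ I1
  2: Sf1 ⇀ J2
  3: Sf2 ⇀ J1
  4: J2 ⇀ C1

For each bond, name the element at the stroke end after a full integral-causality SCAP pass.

β2 |Sf1  (Sf1: flow source, stroke at near end)
β3 |Sf2  (source Sf2 imposes f)
β1 |I1  (prefer integral on I1)
β0 |J1  (closing 0-jn rule on J1)
β4 |J2  (J2: last free bond brings effort in)

b0 stroke at J1
b1 stroke at I1
b2 stroke at Sf1
b3 stroke at Sf2
b4 stroke at J2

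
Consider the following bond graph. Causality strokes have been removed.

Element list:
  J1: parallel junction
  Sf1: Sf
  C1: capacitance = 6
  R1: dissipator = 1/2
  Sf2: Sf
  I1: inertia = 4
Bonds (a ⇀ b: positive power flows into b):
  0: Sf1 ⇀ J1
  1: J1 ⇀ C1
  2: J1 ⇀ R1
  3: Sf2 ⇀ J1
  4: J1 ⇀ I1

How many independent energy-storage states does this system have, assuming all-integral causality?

2  (C1, I1 all integral)

b0 stroke at Sf1  (source Sf1 imposes f)
b3 stroke at Sf2  (source Sf2 imposes f)
b1 stroke at J1  (C1: C, integral causality)
b2 stroke at R1  (J1 effort already set via bond 1)
b4 stroke at I1  (J1 effort already set via bond 1)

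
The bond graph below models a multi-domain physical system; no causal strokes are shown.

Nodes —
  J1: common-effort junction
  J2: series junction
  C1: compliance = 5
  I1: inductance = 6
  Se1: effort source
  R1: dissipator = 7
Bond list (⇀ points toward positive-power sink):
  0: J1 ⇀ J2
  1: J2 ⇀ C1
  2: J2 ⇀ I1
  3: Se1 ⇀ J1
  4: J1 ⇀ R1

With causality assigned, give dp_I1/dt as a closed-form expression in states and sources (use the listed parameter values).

bond 3 →J1  (source Se1 imposes e)
bond 0 →J2  (0-jn J1 has e-setter on 3)
bond 4 →R1  (J1: bond 3 brought effort, rest push out)
bond 1 →J2  (C1 integral (e out))
bond 2 →I1  (closing 1-jn rule on J2)

dp_I1/dt = E_Se1 - q_C1/5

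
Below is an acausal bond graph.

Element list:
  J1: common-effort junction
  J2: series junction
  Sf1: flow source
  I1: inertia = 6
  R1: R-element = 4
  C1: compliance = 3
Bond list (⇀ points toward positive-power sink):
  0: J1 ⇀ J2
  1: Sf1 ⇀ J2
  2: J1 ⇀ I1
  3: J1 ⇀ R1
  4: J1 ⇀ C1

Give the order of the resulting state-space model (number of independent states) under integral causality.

2  (C1, I1 all integral)

β1 |Sf1  (Sf1 fixes flow; stroke at Sf1)
β0 |J2  (J2 flow already set via bond 1)
β2 |I1  (I1 outputs flow p/I1)
β4 |J1  (prefer integral on C1)
β3 |R1  (common-e at J1 fixed by 4)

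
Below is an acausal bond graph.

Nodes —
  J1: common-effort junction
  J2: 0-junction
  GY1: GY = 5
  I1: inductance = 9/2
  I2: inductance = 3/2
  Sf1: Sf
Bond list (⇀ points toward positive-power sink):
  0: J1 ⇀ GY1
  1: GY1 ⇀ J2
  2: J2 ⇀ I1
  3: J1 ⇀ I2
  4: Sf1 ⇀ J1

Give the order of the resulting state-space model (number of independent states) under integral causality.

2  (I1, I2 all integral)

#4 stroke at Sf1  (source Sf1 imposes f)
#2 stroke at I1  (I1: I, integral causality)
#1 stroke at J2  (only one effort-in slot at J2)
#0 stroke at J1  (GY GY1: same side as bond 1)
#3 stroke at I2  (J1: bond 0 brought effort, rest push out)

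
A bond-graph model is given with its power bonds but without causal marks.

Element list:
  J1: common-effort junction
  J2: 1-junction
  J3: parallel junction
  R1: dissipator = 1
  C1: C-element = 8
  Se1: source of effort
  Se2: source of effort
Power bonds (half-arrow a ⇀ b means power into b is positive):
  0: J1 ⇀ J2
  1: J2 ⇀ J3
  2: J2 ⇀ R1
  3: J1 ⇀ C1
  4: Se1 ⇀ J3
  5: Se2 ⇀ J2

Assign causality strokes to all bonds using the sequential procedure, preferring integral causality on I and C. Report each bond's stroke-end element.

bond 4 |J3  (Se1 (Se) sets effort on bond)
bond 5 |J2  (Se2 (Se) sets effort on bond)
bond 1 |J2  (common-e at J3 fixed by 4)
bond 3 |J1  (prefer integral on C1)
bond 0 |J2  (J1 effort already set via bond 3)
bond 2 |R1  (closing 1-jn rule on J2)

β0 |J2
β1 |J2
β2 |R1
β3 |J1
β4 |J3
β5 |J2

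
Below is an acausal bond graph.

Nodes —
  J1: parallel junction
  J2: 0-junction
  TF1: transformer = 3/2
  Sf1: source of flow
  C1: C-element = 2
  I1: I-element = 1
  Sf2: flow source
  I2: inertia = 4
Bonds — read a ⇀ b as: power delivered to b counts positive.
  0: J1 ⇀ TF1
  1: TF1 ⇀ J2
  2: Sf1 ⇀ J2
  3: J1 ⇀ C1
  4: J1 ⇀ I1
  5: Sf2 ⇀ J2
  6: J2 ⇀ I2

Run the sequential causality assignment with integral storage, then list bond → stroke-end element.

b2 →Sf1  (Sf1 (Sf) sets flow on bond)
b5 →Sf2  (Sf2 (Sf) sets flow on bond)
b3 →J1  (prefer integral on C1)
b0 →TF1  (common-e at J1 fixed by 3)
b4 →I1  (J1 effort already set via bond 3)
b1 →J2  (TF TF1: opposite of bond 0)
b6 →I2  (0-jn J2 has e-setter on 1)

bond 0 stroke→TF1
bond 1 stroke→J2
bond 2 stroke→Sf1
bond 3 stroke→J1
bond 4 stroke→I1
bond 5 stroke→Sf2
bond 6 stroke→I2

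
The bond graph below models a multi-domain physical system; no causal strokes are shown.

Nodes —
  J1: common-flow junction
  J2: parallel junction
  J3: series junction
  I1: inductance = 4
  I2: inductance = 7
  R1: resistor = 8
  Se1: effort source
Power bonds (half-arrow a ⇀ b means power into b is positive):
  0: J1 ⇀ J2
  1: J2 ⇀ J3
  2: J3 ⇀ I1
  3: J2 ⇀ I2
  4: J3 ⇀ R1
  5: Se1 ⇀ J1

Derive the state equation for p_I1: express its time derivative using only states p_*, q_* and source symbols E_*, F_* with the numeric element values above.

β5 |J1  (source Se1 imposes e)
β0 |J2  (only one flow-in slot at J1)
β1 |J3  (J2 effort already set via bond 0)
β3 |I2  (J2 effort already set via bond 0)
β2 |I1  (prefer integral on I1)
β4 |J3  (J3: bond 2 brought flow, rest push out)

dp_I1/dt = E_Se1 - 2*p_I1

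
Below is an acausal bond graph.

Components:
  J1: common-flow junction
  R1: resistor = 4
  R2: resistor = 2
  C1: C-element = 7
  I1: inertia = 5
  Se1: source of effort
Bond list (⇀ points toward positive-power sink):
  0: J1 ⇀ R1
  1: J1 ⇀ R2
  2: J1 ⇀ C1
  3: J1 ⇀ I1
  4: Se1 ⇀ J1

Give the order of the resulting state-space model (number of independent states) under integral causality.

β4 stroke→J1  (Se1 fixes effort; stroke away)
β2 stroke→J1  (C1: C, integral causality)
β3 stroke→I1  (I1 outputs flow p/I1)
β0 stroke→J1  (common-f at J1 fixed by 3)
β1 stroke→J1  (J1: bond 3 brought flow, rest push out)

2  (C1, I1 all integral)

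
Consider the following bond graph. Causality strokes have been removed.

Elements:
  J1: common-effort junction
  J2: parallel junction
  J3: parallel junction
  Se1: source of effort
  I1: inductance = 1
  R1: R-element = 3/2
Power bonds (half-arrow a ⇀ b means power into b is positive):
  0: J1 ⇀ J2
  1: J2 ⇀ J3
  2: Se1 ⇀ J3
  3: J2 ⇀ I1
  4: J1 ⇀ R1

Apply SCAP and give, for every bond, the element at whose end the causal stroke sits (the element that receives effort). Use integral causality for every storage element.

β2 stroke at J3  (source Se1 imposes e)
β1 stroke at J2  (0-jn J3 has e-setter on 2)
β0 stroke at J1  (0-jn J2 has e-setter on 1)
β3 stroke at I1  (0-jn J2 has e-setter on 1)
β4 stroke at R1  (J1: bond 0 brought effort, rest push out)

b0 |J1
b1 |J2
b2 |J3
b3 |I1
b4 |R1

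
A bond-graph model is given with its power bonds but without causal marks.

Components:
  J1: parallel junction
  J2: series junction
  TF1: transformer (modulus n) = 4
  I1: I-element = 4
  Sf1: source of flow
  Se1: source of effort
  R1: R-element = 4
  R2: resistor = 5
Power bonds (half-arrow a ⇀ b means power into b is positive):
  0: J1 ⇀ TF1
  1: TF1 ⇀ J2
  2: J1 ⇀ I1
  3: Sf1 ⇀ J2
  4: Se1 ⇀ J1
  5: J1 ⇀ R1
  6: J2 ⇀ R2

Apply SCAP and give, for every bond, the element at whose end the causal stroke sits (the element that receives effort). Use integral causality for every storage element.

#0 →TF1
#1 →J2
#2 →I1
#3 →Sf1
#4 →J1
#5 →R1
#6 →J2

β3 stroke at Sf1  (source Sf1 imposes f)
β4 stroke at J1  (Se1: effort source, stroke at far end)
β0 stroke at TF1  (J1 effort already set via bond 4)
β2 stroke at I1  (J1: bond 4 brought effort, rest push out)
β5 stroke at R1  (J1: bond 4 brought effort, rest push out)
β1 stroke at J2  (J2 flow already set via bond 3)
β6 stroke at J2  (1-jn J2 has f-setter on 3)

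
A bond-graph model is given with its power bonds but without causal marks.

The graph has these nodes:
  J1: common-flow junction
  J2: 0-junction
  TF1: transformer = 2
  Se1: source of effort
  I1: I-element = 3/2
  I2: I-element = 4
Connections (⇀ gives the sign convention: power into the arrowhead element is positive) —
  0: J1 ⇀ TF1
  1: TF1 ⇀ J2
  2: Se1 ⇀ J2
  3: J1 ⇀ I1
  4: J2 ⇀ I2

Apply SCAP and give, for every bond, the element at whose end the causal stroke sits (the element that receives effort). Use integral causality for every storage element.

β2 stroke→J2  (source Se1 imposes e)
β1 stroke→TF1  (J2 effort already set via bond 2)
β4 stroke→I2  (0-jn J2 has e-setter on 2)
β0 stroke→J1  (TF1 one-in-one-out from 1)
β3 stroke→I1  (J1 needs exactly one f-in)

β0 |J1
β1 |TF1
β2 |J2
β3 |I1
β4 |I2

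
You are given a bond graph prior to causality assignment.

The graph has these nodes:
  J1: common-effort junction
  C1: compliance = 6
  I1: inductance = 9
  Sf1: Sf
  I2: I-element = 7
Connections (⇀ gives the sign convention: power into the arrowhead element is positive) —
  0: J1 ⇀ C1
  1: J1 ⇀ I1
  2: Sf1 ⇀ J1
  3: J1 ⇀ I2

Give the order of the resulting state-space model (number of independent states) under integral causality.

3  (C1, I1, I2 all integral)

#2 |Sf1  (Sf1: flow source, stroke at near end)
#0 |J1  (prefer integral on C1)
#1 |I1  (J1 effort already set via bond 0)
#3 |I2  (common-e at J1 fixed by 0)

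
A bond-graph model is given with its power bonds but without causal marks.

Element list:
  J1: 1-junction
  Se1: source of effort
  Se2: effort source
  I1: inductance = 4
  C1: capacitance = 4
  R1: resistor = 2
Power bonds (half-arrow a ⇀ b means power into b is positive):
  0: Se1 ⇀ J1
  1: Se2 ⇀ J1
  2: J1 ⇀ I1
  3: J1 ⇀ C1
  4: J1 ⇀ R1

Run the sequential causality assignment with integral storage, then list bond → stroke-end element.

#0 stroke at J1
#1 stroke at J1
#2 stroke at I1
#3 stroke at J1
#4 stroke at J1

bond 0 →J1  (Se1 (Se) sets effort on bond)
bond 1 →J1  (Se2: effort source, stroke at far end)
bond 2 →I1  (I1 integral (f out))
bond 3 →J1  (J1 flow already set via bond 2)
bond 4 →J1  (common-f at J1 fixed by 2)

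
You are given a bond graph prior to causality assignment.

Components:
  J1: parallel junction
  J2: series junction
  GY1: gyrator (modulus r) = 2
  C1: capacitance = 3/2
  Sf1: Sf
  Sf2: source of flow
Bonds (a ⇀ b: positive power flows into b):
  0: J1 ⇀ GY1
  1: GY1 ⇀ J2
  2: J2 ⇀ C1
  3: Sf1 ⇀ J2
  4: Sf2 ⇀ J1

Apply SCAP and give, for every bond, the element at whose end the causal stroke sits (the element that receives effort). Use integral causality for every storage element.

#3 stroke at Sf1  (Sf1 (Sf) sets flow on bond)
#4 stroke at Sf2  (Sf2: flow source, stroke at near end)
#0 stroke at J1  (J1 needs exactly one e-in)
#1 stroke at J2  (J2 flow already set via bond 3)
#2 stroke at J2  (J2 flow already set via bond 3)

#0 →J1
#1 →J2
#2 →J2
#3 →Sf1
#4 →Sf2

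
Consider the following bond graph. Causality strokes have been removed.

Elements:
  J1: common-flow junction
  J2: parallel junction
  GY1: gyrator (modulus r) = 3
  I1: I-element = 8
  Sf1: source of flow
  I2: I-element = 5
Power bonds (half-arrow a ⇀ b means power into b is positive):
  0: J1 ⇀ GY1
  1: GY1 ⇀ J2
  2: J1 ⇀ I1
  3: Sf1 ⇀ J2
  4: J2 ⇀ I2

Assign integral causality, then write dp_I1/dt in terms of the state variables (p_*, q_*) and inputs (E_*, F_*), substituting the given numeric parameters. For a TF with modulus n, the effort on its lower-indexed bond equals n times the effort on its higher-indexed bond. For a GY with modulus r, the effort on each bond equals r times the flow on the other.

bond 3 |Sf1  (Sf1: flow source, stroke at near end)
bond 2 |I1  (I1: I, integral causality)
bond 0 |J1  (J1: bond 2 brought flow, rest push out)
bond 1 |J2  (GY1: gyrator matches bond 0)
bond 4 |I2  (J2 effort already set via bond 1)

dp_I1/dt = 3*F_Sf1 - 3*p_I2/5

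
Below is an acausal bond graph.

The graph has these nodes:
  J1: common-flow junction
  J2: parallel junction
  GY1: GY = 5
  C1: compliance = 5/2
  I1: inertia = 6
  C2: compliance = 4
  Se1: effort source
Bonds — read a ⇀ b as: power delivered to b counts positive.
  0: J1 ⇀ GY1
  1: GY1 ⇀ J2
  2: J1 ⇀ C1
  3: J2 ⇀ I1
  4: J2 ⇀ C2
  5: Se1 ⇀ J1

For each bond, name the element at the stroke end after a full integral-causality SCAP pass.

#5 |J1  (source Se1 imposes e)
#2 |J1  (prefer integral on C1)
#0 |GY1  (J1 needs exactly one f-in)
#1 |GY1  (GY GY1: same side as bond 0)
#3 |I1  (prefer integral on I1)
#4 |J2  (J2: last free bond brings effort in)

β0 →GY1
β1 →GY1
β2 →J1
β3 →I1
β4 →J2
β5 →J1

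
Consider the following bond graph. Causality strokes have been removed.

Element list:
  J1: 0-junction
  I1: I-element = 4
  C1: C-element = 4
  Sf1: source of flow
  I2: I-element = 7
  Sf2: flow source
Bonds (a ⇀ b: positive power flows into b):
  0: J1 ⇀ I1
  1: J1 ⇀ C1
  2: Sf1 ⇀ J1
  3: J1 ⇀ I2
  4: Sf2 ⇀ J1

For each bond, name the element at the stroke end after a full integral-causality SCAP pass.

#2 stroke at Sf1  (source Sf1 imposes f)
#4 stroke at Sf2  (Sf2 fixes flow; stroke at Sf2)
#0 stroke at I1  (I1 integral (f out))
#1 stroke at J1  (prefer integral on C1)
#3 stroke at I2  (common-e at J1 fixed by 1)

#0 stroke at I1
#1 stroke at J1
#2 stroke at Sf1
#3 stroke at I2
#4 stroke at Sf2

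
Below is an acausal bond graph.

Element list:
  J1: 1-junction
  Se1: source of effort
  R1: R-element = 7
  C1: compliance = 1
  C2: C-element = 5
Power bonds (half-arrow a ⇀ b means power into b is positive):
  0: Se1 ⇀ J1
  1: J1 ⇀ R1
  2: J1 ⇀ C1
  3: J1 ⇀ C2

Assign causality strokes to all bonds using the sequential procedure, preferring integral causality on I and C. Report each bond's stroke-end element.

#0 →J1  (source Se1 imposes e)
#2 →J1  (C1: C, integral causality)
#3 →J1  (prefer integral on C2)
#1 →R1  (only one flow-in slot at J1)

b0 stroke→J1
b1 stroke→R1
b2 stroke→J1
b3 stroke→J1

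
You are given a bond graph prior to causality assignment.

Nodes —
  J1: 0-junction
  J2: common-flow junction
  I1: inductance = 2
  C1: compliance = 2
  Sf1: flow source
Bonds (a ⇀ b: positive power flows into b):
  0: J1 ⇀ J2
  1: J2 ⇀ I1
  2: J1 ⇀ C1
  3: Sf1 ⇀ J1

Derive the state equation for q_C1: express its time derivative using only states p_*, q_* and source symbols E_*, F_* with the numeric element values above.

bond 3 stroke→Sf1  (source Sf1 imposes f)
bond 1 stroke→I1  (prefer integral on I1)
bond 0 stroke→J2  (J2 flow already set via bond 1)
bond 2 stroke→J1  (closing 0-jn rule on J1)

dq_C1/dt = F_Sf1 - p_I1/2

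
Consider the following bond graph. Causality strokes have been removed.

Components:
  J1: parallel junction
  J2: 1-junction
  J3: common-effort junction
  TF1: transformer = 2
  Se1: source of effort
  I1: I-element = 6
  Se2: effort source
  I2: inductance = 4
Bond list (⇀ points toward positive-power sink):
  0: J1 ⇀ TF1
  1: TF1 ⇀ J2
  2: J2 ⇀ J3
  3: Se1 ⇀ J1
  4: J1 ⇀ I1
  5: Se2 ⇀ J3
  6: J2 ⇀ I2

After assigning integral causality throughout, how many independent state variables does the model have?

2  (I1, I2 all integral)

b3 stroke→J1  (Se1 fixes effort; stroke away)
b5 stroke→J3  (Se2 (Se) sets effort on bond)
b0 stroke→TF1  (J1 effort already set via bond 3)
b4 stroke→I1  (J1 effort already set via bond 3)
b2 stroke→J2  (0-jn J3 has e-setter on 5)
b1 stroke→J2  (TF1 one-in-one-out from 0)
b6 stroke→I2  (only one flow-in slot at J2)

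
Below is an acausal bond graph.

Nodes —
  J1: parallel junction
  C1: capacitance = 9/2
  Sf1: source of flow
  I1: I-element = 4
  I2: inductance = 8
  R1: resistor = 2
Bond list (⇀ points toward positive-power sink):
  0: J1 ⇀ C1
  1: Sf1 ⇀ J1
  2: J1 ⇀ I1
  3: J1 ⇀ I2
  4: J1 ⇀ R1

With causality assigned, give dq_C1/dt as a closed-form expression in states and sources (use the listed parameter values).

dq_C1/dt = F_Sf1 - p_I1/4 - p_I2/8 - q_C1/9

b1 |Sf1  (Sf1 (Sf) sets flow on bond)
b0 |J1  (C1 outputs effort q/C1)
b2 |I1  (0-jn J1 has e-setter on 0)
b3 |I2  (J1 effort already set via bond 0)
b4 |R1  (J1: bond 0 brought effort, rest push out)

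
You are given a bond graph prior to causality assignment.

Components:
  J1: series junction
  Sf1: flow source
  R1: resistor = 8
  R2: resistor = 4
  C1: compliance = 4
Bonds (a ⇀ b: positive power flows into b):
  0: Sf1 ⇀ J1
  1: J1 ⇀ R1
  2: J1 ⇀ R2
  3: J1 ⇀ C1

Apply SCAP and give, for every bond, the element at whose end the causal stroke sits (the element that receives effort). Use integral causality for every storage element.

β0 →Sf1
β1 →J1
β2 →J1
β3 →J1

bond 0 stroke→Sf1  (Sf1 fixes flow; stroke at Sf1)
bond 1 stroke→J1  (1-jn J1 has f-setter on 0)
bond 2 stroke→J1  (1-jn J1 has f-setter on 0)
bond 3 stroke→J1  (common-f at J1 fixed by 0)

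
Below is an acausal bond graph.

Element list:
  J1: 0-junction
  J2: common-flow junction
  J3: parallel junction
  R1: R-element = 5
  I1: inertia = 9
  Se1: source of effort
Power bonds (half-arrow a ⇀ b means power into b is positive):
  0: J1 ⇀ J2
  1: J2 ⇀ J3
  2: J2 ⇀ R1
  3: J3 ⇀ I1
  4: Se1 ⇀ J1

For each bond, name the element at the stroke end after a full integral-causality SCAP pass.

#0 stroke at J2
#1 stroke at J3
#2 stroke at J2
#3 stroke at I1
#4 stroke at J1

β4 stroke→J1  (source Se1 imposes e)
β0 stroke→J2  (common-e at J1 fixed by 4)
β3 stroke→I1  (I1 outputs flow p/I1)
β1 stroke→J3  (only one effort-in slot at J3)
β2 stroke→J2  (common-f at J2 fixed by 1)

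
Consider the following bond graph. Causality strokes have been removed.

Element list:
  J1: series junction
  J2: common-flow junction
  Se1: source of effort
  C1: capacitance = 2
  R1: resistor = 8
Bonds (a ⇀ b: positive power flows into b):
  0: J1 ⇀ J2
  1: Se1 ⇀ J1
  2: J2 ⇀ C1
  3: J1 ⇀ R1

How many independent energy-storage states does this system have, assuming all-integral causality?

β1 |J1  (Se1 (Se) sets effort on bond)
β2 |J2  (C1: C, integral causality)
β0 |J1  (closing 1-jn rule on J2)
β3 |R1  (J1: last free bond brings flow in)

1  (C1 all integral)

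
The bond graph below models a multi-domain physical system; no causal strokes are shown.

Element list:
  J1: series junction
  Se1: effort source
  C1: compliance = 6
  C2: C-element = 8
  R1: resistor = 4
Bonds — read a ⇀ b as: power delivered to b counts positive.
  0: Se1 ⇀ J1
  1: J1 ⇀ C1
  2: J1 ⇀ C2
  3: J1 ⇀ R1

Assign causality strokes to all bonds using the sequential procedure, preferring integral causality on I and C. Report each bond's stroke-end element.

bond 0 stroke at J1  (Se1 (Se) sets effort on bond)
bond 1 stroke at J1  (C1 integral (e out))
bond 2 stroke at J1  (prefer integral on C2)
bond 3 stroke at R1  (only one flow-in slot at J1)

β0 →J1
β1 →J1
β2 →J1
β3 →R1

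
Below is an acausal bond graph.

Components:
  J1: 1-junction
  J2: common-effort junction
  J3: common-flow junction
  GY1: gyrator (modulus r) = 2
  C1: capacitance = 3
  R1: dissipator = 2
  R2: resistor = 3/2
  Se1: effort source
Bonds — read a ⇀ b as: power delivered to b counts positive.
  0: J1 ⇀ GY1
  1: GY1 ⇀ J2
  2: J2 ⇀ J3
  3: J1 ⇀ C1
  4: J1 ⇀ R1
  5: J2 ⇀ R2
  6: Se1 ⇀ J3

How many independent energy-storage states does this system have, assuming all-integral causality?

1  (C1 all integral)

#6 stroke at J3  (Se1 (Se) sets effort on bond)
#2 stroke at J2  (closing 1-jn rule on J3)
#1 stroke at GY1  (0-jn J2 has e-setter on 2)
#5 stroke at R2  (common-e at J2 fixed by 2)
#0 stroke at GY1  (GY1: gyrator matches bond 1)
#3 stroke at J1  (1-jn J1 has f-setter on 0)
#4 stroke at J1  (J1: bond 0 brought flow, rest push out)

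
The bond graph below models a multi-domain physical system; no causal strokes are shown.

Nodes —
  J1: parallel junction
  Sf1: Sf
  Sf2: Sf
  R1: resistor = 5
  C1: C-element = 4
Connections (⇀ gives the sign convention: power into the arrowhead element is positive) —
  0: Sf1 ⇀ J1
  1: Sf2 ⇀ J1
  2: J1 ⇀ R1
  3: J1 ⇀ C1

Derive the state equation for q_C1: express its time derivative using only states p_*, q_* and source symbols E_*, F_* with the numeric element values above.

dq_C1/dt = F_Sf1 + F_Sf2 - q_C1/20

#0 →Sf1  (Sf1 (Sf) sets flow on bond)
#1 →Sf2  (Sf2: flow source, stroke at near end)
#3 →J1  (C1 outputs effort q/C1)
#2 →R1  (J1 effort already set via bond 3)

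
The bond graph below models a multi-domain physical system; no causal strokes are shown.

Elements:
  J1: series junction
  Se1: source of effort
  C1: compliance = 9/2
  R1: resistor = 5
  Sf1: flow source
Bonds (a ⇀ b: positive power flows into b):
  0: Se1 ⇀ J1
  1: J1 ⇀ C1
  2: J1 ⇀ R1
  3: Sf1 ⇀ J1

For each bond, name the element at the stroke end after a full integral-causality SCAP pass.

β0 →J1
β1 →J1
β2 →J1
β3 →Sf1

bond 0 →J1  (Se1 (Se) sets effort on bond)
bond 3 →Sf1  (Sf1 (Sf) sets flow on bond)
bond 1 →J1  (1-jn J1 has f-setter on 3)
bond 2 →J1  (common-f at J1 fixed by 3)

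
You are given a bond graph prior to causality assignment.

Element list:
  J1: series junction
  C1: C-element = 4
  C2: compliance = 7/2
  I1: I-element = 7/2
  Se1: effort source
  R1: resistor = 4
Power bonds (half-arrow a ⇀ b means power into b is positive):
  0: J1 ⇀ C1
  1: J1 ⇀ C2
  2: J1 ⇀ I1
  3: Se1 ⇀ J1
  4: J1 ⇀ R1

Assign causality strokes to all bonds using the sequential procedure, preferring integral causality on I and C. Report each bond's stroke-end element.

b0 stroke→J1
b1 stroke→J1
b2 stroke→I1
b3 stroke→J1
b4 stroke→J1

β3 stroke→J1  (Se1: effort source, stroke at far end)
β0 stroke→J1  (C1 integral (e out))
β1 stroke→J1  (prefer integral on C2)
β2 stroke→I1  (I1: I, integral causality)
β4 stroke→J1  (J1: bond 2 brought flow, rest push out)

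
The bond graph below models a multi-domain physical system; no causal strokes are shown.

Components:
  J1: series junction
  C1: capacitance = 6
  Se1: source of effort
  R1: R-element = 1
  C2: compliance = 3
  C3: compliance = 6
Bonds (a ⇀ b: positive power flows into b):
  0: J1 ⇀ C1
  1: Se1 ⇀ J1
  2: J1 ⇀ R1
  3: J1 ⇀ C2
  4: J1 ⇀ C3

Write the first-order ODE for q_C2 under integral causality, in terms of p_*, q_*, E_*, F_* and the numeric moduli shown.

b1 |J1  (Se1 (Se) sets effort on bond)
b0 |J1  (C1: C, integral causality)
b3 |J1  (C2 outputs effort q/C2)
b4 |J1  (C3: C, integral causality)
b2 |R1  (closing 1-jn rule on J1)

dq_C2/dt = E_Se1 - q_C1/6 - q_C2/3 - q_C3/6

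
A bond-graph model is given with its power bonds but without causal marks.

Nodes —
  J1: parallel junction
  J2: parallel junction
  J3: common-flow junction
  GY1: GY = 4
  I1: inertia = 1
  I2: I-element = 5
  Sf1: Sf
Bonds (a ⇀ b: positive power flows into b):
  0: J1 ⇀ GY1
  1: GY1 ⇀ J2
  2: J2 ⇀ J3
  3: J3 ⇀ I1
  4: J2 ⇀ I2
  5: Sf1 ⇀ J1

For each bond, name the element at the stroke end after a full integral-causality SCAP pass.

bond 0 →J1
bond 1 →J2
bond 2 →J3
bond 3 →I1
bond 4 →I2
bond 5 →Sf1

bond 5 |Sf1  (Sf1 (Sf) sets flow on bond)
bond 0 |J1  (only one effort-in slot at J1)
bond 1 |J2  (through GY1, causality inverts; strokes same side of GY1)
bond 2 |J3  (0-jn J2 has e-setter on 1)
bond 4 |I2  (J2 effort already set via bond 1)
bond 3 |I1  (closing 1-jn rule on J3)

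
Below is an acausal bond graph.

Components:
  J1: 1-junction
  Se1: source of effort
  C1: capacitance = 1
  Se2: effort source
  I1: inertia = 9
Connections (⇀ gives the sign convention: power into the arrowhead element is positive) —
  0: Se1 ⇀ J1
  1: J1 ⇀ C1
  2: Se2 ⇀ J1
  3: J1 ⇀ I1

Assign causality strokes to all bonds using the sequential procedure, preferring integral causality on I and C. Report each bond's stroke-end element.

β0 stroke at J1  (Se1 fixes effort; stroke away)
β2 stroke at J1  (Se2: effort source, stroke at far end)
β1 stroke at J1  (C1 outputs effort q/C1)
β3 stroke at I1  (J1 needs exactly one f-in)

β0 stroke→J1
β1 stroke→J1
β2 stroke→J1
β3 stroke→I1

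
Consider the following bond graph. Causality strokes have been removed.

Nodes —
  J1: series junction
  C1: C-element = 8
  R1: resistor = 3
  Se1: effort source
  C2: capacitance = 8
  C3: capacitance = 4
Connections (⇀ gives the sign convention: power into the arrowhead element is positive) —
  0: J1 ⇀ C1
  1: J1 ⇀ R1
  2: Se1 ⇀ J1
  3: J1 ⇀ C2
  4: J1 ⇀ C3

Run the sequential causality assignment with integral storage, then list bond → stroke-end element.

β0 →J1
β1 →R1
β2 →J1
β3 →J1
β4 →J1

bond 2 |J1  (Se1: effort source, stroke at far end)
bond 0 |J1  (C1: C, integral causality)
bond 3 |J1  (C2: C, integral causality)
bond 4 |J1  (C3 outputs effort q/C3)
bond 1 |R1  (only one flow-in slot at J1)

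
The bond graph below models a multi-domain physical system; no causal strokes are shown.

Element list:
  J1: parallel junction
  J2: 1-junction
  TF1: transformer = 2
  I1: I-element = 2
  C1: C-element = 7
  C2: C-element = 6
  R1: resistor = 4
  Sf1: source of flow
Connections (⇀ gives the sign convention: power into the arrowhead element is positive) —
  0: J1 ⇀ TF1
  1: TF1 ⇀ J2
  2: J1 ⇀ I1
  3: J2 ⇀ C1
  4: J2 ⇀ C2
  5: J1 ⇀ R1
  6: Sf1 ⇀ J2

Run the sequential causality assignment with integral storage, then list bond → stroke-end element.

b6 stroke at Sf1  (Sf1 fixes flow; stroke at Sf1)
b1 stroke at J2  (J2 flow already set via bond 6)
b3 stroke at J2  (J2: bond 6 brought flow, rest push out)
b4 stroke at J2  (common-f at J2 fixed by 6)
b0 stroke at TF1  (through TF1, causality passes straight; one stroke at TF1)
b2 stroke at I1  (I1 integral (f out))
b5 stroke at J1  (closing 0-jn rule on J1)

β0 |TF1
β1 |J2
β2 |I1
β3 |J2
β4 |J2
β5 |J1
β6 |Sf1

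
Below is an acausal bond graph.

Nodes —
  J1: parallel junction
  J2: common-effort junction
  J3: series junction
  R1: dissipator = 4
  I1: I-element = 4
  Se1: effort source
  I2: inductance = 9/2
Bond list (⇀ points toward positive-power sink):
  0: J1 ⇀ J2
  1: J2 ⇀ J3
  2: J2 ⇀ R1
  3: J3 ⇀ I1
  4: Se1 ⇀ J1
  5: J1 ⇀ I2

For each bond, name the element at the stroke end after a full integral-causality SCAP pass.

#4 →J1  (source Se1 imposes e)
#0 →J2  (J1 effort already set via bond 4)
#5 →I2  (common-e at J1 fixed by 4)
#1 →J3  (J2: bond 0 brought effort, rest push out)
#2 →R1  (0-jn J2 has e-setter on 0)
#3 →I1  (J3 needs exactly one f-in)

#0 stroke at J2
#1 stroke at J3
#2 stroke at R1
#3 stroke at I1
#4 stroke at J1
#5 stroke at I2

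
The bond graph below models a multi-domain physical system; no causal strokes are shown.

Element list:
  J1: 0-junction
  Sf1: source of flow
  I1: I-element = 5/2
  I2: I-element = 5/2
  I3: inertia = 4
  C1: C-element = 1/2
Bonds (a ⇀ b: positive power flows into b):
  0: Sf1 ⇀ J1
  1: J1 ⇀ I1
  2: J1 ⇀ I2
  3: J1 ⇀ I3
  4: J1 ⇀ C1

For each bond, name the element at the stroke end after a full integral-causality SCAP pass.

β0 →Sf1
β1 →I1
β2 →I2
β3 →I3
β4 →J1

#0 stroke at Sf1  (Sf1 (Sf) sets flow on bond)
#1 stroke at I1  (I1 outputs flow p/I1)
#2 stroke at I2  (I2: I, integral causality)
#3 stroke at I3  (I3 integral (f out))
#4 stroke at J1  (only one effort-in slot at J1)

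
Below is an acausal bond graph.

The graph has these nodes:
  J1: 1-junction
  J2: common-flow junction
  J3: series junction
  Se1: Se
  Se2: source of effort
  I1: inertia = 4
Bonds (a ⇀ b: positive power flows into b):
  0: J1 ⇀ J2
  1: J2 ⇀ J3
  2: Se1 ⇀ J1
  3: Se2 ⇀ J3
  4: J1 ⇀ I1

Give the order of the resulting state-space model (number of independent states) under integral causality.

#2 stroke→J1  (source Se1 imposes e)
#3 stroke→J3  (source Se2 imposes e)
#1 stroke→J2  (only one flow-in slot at J3)
#0 stroke→J1  (only one flow-in slot at J2)
#4 stroke→I1  (closing 1-jn rule on J1)

1  (I1 all integral)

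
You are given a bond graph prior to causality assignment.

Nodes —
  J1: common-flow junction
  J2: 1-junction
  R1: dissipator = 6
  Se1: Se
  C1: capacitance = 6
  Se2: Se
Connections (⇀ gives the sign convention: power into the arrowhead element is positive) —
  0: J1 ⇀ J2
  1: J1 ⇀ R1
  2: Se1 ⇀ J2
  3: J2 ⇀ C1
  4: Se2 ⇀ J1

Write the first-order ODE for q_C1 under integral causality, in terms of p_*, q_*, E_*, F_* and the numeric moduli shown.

b2 stroke at J2  (Se1 fixes effort; stroke away)
b4 stroke at J1  (Se2: effort source, stroke at far end)
b3 stroke at J2  (prefer integral on C1)
b0 stroke at J1  (closing 1-jn rule on J2)
b1 stroke at R1  (J1: last free bond brings flow in)

dq_C1/dt = E_Se1/6 + E_Se2/6 - q_C1/36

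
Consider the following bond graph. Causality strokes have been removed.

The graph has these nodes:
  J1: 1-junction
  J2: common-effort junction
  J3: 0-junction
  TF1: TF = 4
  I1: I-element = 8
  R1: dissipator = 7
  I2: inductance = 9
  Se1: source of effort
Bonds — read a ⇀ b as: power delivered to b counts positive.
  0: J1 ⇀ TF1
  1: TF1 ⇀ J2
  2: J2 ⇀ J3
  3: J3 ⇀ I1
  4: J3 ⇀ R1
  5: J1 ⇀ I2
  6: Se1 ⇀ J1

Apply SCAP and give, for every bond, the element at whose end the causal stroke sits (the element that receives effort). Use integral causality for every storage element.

b0 stroke→J1
b1 stroke→TF1
b2 stroke→J2
b3 stroke→I1
b4 stroke→J3
b5 stroke→I2
b6 stroke→J1

#6 →J1  (source Se1 imposes e)
#3 →I1  (I1 integral (f out))
#5 →I2  (I2 outputs flow p/I2)
#0 →J1  (J1 flow already set via bond 5)
#1 →TF1  (TF1 one-in-one-out from 0)
#2 →J2  (J2: last free bond brings effort in)
#4 →J3  (J3: last free bond brings effort in)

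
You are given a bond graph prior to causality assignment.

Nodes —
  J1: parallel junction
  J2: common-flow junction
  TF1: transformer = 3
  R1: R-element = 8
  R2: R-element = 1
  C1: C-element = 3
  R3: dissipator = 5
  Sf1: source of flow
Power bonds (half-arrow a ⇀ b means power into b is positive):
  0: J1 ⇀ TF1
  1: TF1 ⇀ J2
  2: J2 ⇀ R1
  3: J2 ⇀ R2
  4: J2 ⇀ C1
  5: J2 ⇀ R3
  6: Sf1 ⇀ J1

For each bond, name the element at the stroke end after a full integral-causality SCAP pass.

b0 |J1
b1 |TF1
b2 |J2
b3 |J2
b4 |J2
b5 |J2
b6 |Sf1

bond 6 stroke at Sf1  (Sf1: flow source, stroke at near end)
bond 0 stroke at J1  (closing 0-jn rule on J1)
bond 1 stroke at TF1  (TF1: transformer flips bond 0)
bond 2 stroke at J2  (J2: bond 1 brought flow, rest push out)
bond 3 stroke at J2  (common-f at J2 fixed by 1)
bond 4 stroke at J2  (common-f at J2 fixed by 1)
bond 5 stroke at J2  (J2 flow already set via bond 1)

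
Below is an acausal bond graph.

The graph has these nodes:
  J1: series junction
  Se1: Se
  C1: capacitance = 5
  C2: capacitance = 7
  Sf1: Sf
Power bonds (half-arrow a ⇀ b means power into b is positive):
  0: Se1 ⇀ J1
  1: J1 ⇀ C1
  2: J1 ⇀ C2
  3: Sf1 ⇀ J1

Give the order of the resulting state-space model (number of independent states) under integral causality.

2  (C1, C2 all integral)

β0 stroke at J1  (Se1 (Se) sets effort on bond)
β3 stroke at Sf1  (source Sf1 imposes f)
β1 stroke at J1  (J1: bond 3 brought flow, rest push out)
β2 stroke at J1  (common-f at J1 fixed by 3)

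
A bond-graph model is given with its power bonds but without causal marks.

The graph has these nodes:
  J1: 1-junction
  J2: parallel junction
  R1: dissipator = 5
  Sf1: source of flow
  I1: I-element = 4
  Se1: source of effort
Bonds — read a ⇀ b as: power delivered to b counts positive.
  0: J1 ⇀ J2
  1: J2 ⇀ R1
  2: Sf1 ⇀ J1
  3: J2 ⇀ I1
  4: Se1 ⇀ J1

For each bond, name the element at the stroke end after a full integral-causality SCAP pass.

#2 stroke at Sf1  (source Sf1 imposes f)
#4 stroke at J1  (Se1 fixes effort; stroke away)
#0 stroke at J1  (J1: bond 2 brought flow, rest push out)
#3 stroke at I1  (I1: I, integral causality)
#1 stroke at J2  (closing 0-jn rule on J2)

b0 stroke→J1
b1 stroke→J2
b2 stroke→Sf1
b3 stroke→I1
b4 stroke→J1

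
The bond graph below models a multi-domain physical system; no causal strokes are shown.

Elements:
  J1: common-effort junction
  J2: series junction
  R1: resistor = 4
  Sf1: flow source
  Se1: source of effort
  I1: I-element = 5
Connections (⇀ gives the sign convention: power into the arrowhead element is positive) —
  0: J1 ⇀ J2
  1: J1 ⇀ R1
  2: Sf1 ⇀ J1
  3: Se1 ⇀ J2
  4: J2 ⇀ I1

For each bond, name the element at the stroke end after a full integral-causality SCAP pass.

β0 |J2
β1 |J1
β2 |Sf1
β3 |J2
β4 |I1

#2 |Sf1  (Sf1 fixes flow; stroke at Sf1)
#3 |J2  (Se1 (Se) sets effort on bond)
#4 |I1  (I1: I, integral causality)
#0 |J2  (J2: bond 4 brought flow, rest push out)
#1 |J1  (J1: last free bond brings effort in)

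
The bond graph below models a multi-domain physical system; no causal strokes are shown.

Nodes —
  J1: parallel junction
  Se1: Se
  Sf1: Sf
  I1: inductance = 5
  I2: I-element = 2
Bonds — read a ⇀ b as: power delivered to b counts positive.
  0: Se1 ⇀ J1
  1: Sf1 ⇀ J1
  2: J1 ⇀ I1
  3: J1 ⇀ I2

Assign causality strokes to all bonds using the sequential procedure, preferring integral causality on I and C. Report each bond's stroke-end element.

β0 stroke at J1  (Se1: effort source, stroke at far end)
β1 stroke at Sf1  (Sf1: flow source, stroke at near end)
β2 stroke at I1  (common-e at J1 fixed by 0)
β3 stroke at I2  (common-e at J1 fixed by 0)

b0 stroke→J1
b1 stroke→Sf1
b2 stroke→I1
b3 stroke→I2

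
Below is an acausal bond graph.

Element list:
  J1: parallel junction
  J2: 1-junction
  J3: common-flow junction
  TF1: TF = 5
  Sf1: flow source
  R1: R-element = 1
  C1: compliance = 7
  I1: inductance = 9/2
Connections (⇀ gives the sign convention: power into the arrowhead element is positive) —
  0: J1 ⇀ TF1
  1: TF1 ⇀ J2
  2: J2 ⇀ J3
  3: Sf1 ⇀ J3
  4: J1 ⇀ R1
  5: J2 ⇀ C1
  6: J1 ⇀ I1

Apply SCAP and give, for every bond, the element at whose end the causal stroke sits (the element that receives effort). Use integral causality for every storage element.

β3 →Sf1  (Sf1 (Sf) sets flow on bond)
β2 →J3  (1-jn J3 has f-setter on 3)
β1 →J2  (J2: bond 2 brought flow, rest push out)
β5 →J2  (common-f at J2 fixed by 2)
β0 →TF1  (TF1: transformer flips bond 1)
β6 →I1  (I1: I, integral causality)
β4 →J1  (only one effort-in slot at J1)

b0 stroke at TF1
b1 stroke at J2
b2 stroke at J3
b3 stroke at Sf1
b4 stroke at J1
b5 stroke at J2
b6 stroke at I1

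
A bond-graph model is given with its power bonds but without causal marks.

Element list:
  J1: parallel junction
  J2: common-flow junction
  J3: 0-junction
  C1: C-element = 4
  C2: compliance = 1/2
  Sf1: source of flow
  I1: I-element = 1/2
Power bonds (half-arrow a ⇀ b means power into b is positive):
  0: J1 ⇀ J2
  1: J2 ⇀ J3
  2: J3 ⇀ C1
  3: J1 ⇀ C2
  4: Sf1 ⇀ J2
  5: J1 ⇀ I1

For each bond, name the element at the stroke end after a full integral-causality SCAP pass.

bond 0 stroke at J2
bond 1 stroke at J2
bond 2 stroke at J3
bond 3 stroke at J1
bond 4 stroke at Sf1
bond 5 stroke at I1

bond 4 →Sf1  (source Sf1 imposes f)
bond 0 →J2  (J2 flow already set via bond 4)
bond 1 →J2  (J2: bond 4 brought flow, rest push out)
bond 2 →J3  (J3 needs exactly one e-in)
bond 3 →J1  (prefer integral on C2)
bond 5 →I1  (J1 effort already set via bond 3)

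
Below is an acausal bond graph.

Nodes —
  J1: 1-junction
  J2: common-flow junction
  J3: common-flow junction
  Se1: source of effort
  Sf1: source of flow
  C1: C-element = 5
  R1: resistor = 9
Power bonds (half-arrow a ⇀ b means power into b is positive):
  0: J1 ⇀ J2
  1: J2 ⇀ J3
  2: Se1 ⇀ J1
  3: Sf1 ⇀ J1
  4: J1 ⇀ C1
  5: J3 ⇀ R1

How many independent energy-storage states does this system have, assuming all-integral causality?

1  (C1 all integral)

β2 |J1  (Se1: effort source, stroke at far end)
β3 |Sf1  (Sf1 (Sf) sets flow on bond)
β0 |J1  (J1 flow already set via bond 3)
β4 |J1  (J1: bond 3 brought flow, rest push out)
β1 |J2  (common-f at J2 fixed by 0)
β5 |J3  (common-f at J3 fixed by 1)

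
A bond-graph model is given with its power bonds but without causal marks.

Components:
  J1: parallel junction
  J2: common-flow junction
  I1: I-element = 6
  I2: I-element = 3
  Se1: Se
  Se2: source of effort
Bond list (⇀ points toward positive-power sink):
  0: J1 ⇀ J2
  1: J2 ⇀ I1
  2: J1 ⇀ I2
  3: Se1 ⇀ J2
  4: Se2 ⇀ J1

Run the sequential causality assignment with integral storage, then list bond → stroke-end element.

b0 stroke at J2
b1 stroke at I1
b2 stroke at I2
b3 stroke at J2
b4 stroke at J1

#3 →J2  (Se1 fixes effort; stroke away)
#4 →J1  (Se2 (Se) sets effort on bond)
#0 →J2  (common-e at J1 fixed by 4)
#2 →I2  (common-e at J1 fixed by 4)
#1 →I1  (closing 1-jn rule on J2)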